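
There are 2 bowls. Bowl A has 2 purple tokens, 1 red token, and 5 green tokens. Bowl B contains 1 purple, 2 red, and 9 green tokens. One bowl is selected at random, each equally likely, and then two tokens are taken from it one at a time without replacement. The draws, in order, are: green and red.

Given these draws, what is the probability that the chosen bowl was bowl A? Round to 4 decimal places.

0.3957

For each hypothesis, P(data | H) works out to: P(data | bowl A) = (5/8)(1/7) = 0.089286; P(data | bowl B) = (9/12)(2/11) = 0.13636.
The prior-weighted likelihoods are 1/2 · 0.089286 = 0.044643, 1/2 · 0.13636 = 0.068182; these sum to 0.11282.
Hence P(bowl A | data) = (0.044643) / (0.11282) = 0.39568.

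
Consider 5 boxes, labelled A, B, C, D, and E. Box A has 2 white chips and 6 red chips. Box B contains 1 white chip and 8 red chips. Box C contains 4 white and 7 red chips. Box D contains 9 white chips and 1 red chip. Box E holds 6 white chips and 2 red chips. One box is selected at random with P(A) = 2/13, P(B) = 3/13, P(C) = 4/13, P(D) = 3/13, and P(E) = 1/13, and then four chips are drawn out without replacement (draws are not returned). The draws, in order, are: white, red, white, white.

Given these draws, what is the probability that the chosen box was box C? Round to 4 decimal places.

0.1608

Under each hypothesis, the probability of the observed sequence is: P(data | box A) = (2/8)(6/7)(1/6)(0/5) = 0; P(data | box B) = (1/9)(8/8)(0/7) = 0; P(data | box C) = (4/11)(7/10)(3/9)(2/8) = 0.021212; P(data | box D) = (9/10)(1/9)(8/8)(7/7) = 0.1; P(data | box E) = (6/8)(2/7)(5/6)(4/5) = 0.14286.
The prior-weighted likelihoods are 2/13 · 0 = 0, 3/13 · 0 = 0, 4/13 · 0.021212 = 0.0065268, 3/13 · 0.1 = 0.023077, 1/13 · 0.14286 = 0.010989; summing to 0.040593.
Hence P(box C | data) = (0.0065268) / (0.040593) = 0.16079.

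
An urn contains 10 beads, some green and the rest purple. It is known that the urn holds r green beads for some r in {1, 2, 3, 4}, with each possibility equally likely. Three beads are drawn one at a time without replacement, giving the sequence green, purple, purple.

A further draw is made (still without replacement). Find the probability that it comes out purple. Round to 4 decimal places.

0.7595

For each hypothesis, P(data | H) works out to: P(data | r = 1) = (1/10)(9/9)(8/8) = 1/10; P(data | r = 2) = (2/10)(8/9)(7/8) = 7/45; P(data | r = 3) = (3/10)(7/9)(6/8) = 7/40; P(data | r = 4) = (4/10)(6/9)(5/8) = 1/6.
Multiplying each by its prior: 1/4 · 1/10 = 1/40, 1/4 · 7/45 = 7/180, 1/4 · 7/40 = 7/160, 1/4 · 1/6 = 1/24; these sum to 43/288.
Normalising, the posterior is P(r = 1 | data) = 0.16744, P(r = 2 | data) = 0.26047, P(r = 3 | data) = 0.29302, P(r = 4 | data) = 0.27907.
Averaging over the posterior, P(purple next | data) = (1)(0.16744) + (6/7)(0.26047) + (5/7)(0.29302) + (4/7)(0.27907) = 0.75947.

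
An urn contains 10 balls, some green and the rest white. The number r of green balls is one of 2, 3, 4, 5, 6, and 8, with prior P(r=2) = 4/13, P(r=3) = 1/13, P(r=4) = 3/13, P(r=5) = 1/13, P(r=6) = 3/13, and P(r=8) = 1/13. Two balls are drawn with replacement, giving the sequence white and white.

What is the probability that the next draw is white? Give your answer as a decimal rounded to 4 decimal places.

For each hypothesis, P(data | H) works out to: P(data | r = 2) = (8/10)(8/10) = 0.64; P(data | r = 3) = (7/10)(7/10) = 0.49; P(data | r = 4) = (6/10)(6/10) = 0.36; P(data | r = 5) = (5/10)(5/10) = 0.25; P(data | r = 6) = (4/10)(4/10) = 0.16; P(data | r = 8) = (2/10)(2/10) = 0.04.
The prior-weighted likelihoods are 4/13 · 0.64 = 0.19692, 1/13 · 0.49 = 0.037692, 3/13 · 0.36 = 0.083077, 1/13 · 0.25 = 0.019231, 3/13 · 0.16 = 0.036923, 1/13 · 0.04 = 0.0030769; summing to 0.37692.
Dividing through by the total gives posterior P(r = 2 | data) = 0.52245, P(r = 3 | data) = 0.1, P(r = 4 | data) = 0.22041, P(r = 5 | data) = 0.05102, P(r = 6 | data) = 0.097959, P(r = 8 | data) = 0.0081633.
So P(white next | data) = Σ P(white next | H) P(H | data) = (4/5)(0.52245) + (7/10)(0.1) + (3/5)(0.22041) + (1/2)(0.05102) + (2/5)(0.097959) + (1/5)(0.0081633) = 0.68653.

0.6865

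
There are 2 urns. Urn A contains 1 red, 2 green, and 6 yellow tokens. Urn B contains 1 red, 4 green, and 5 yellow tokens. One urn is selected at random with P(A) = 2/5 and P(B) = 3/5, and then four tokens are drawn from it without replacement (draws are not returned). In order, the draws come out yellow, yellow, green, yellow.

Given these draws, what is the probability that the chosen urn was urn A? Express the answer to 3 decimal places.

0.526

Under each hypothesis, the probability of the observed sequence is: P(data | urn A) = (6/9)(5/8)(2/7)(4/6) = 5/63; P(data | urn B) = (5/10)(4/9)(4/8)(3/7) = 1/21.
Weighting by the prior gives 2/5 · 5/63 = 2/63, 3/5 · 1/21 = 1/35; summing to 19/315.
Hence P(urn A | data) = (2/63) / (19/315) = 10/19.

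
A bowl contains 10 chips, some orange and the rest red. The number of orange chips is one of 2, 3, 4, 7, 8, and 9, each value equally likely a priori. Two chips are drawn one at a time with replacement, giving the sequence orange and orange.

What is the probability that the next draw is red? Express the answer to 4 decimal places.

Compute the likelihood of the observed sequence for each case: P(data | r = 2) = (2/10)(2/10) = 1/25; P(data | r = 3) = (3/10)(3/10) = 9/100; P(data | r = 4) = (4/10)(4/10) = 4/25; P(data | r = 7) = (7/10)(7/10) = 49/100; P(data | r = 8) = (8/10)(8/10) = 16/25; P(data | r = 9) = (9/10)(9/10) = 81/100.
The prior-weighted likelihoods are 1/6 · 1/25 = 1/150, 1/6 · 9/100 = 3/200, 1/6 · 4/25 = 2/75, 1/6 · 49/100 = 49/600, 1/6 · 16/25 = 8/75, 1/6 · 81/100 = 27/200; with total 223/600.
Normalising, the posterior is P(r = 2 | data) = 0.017937, P(r = 3 | data) = 0.040359, P(r = 4 | data) = 0.071749, P(r = 7 | data) = 0.21973, P(r = 8 | data) = 0.287, P(r = 9 | data) = 0.36323.
Averaging over the posterior, P(red next | data) = (4/5)(0.017937) + (7/10)(0.040359) + (3/5)(0.071749) + (3/10)(0.21973) + (1/5)(0.287) + (1/10)(0.36323) = 0.24529.

0.2453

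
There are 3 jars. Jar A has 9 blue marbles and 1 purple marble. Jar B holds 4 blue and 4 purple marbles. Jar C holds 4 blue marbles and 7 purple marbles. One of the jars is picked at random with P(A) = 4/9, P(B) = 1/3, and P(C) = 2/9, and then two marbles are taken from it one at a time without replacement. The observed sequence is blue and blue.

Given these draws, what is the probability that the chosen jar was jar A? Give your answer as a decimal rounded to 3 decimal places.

For each hypothesis, P(data | H) works out to: P(data | jar A) = (9/10)(8/9) = 0.8; P(data | jar B) = (4/8)(3/7) = 0.21429; P(data | jar C) = (4/11)(3/10) = 0.10909.
Weighting by the prior gives 4/9 · 0.8 = 0.35556, 1/3 · 0.21429 = 0.071429, 2/9 · 0.10909 = 0.024242; summing to 0.45123.
So P(jar A | data) = (0.35556) / (0.45123) = 0.78798.

0.788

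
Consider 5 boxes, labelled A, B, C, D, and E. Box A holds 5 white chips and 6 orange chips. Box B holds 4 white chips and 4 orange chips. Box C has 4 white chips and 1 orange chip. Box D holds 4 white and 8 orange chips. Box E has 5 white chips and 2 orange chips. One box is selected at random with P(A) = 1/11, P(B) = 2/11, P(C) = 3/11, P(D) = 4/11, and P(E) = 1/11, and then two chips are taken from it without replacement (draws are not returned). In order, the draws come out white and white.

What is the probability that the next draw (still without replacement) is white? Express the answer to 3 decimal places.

0.542

For each hypothesis, P(data | H) works out to: P(data | box A) = (5/11)(4/10) = 0.18182; P(data | box B) = (4/8)(3/7) = 0.21429; P(data | box C) = (4/5)(3/4) = 0.6; P(data | box D) = (4/12)(3/11) = 0.090909; P(data | box E) = (5/7)(4/6) = 0.47619.
The prior-weighted likelihoods are 1/11 · 0.18182 = 0.016529, 2/11 · 0.21429 = 0.038961, 3/11 · 0.6 = 0.16364, 4/11 · 0.090909 = 0.033058, 1/11 · 0.47619 = 0.04329; summing to 0.29547.
Normalising, the posterior is P(box A | data) = 0.05594, P(box B | data) = 0.13186, P(box C | data) = 0.55381, P(box D | data) = 0.11188, P(box E | data) = 0.14651.
So P(white next | data) = Σ P(white next | H) P(H | data) = (1/3)(0.05594) + (1/3)(0.13186) + (2/3)(0.55381) + (1/5)(0.11188) + (3/5)(0.14651) = 0.54209.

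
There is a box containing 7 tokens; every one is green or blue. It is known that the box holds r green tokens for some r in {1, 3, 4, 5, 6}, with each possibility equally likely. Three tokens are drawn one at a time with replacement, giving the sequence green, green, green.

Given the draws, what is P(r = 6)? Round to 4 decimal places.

For each hypothesis, P(data | H) works out to: P(data | r = 1) = (1/7)(1/7)(1/7) = 0.0029155; P(data | r = 3) = (3/7)(3/7)(3/7) = 0.078717; P(data | r = 4) = (4/7)(4/7)(4/7) = 0.18659; P(data | r = 5) = (5/7)(5/7)(5/7) = 0.36443; P(data | r = 6) = (6/7)(6/7)(6/7) = 0.62974.
Weighting by the prior gives 1/5 · 0.0029155 = 0.00058309, 1/5 · 0.078717 = 0.015743, 1/5 · 0.18659 = 0.037318, 1/5 · 0.36443 = 0.072886, 1/5 · 0.62974 = 0.12595; these sum to 0.25248.
By Bayes' rule, P(r = 6 | data) = (0.12595) / (0.25248) = 0.49885.

0.4988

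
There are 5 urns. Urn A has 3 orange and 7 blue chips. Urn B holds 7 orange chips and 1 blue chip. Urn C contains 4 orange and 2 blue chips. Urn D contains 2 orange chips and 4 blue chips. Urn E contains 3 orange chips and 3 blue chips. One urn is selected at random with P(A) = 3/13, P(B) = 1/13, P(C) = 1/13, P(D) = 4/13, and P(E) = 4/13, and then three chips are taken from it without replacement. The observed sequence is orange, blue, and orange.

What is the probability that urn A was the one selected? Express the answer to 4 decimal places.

0.1280

Compute the likelihood of the observed sequence for each case: P(data | urn A) = (3/10)(7/9)(2/8) = 7/120; P(data | urn B) = (7/8)(1/7)(6/6) = 1/8; P(data | urn C) = (4/6)(2/5)(3/4) = 1/5; P(data | urn D) = (2/6)(4/5)(1/4) = 1/15; P(data | urn E) = (3/6)(3/5)(2/4) = 3/20.
The prior-weighted likelihoods are 3/13 · 7/120 = 7/520, 1/13 · 1/8 = 1/104, 1/13 · 1/5 = 1/65, 4/13 · 1/15 = 4/195, 4/13 · 3/20 = 3/65; with total 41/390.
So P(urn A | data) = (7/520) / (41/390) = 21/164.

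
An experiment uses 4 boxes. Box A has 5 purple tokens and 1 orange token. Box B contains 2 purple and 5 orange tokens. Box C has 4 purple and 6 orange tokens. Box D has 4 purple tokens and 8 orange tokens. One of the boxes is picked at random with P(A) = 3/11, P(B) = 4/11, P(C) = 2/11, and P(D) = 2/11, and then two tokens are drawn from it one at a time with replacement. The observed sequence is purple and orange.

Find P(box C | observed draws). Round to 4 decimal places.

0.2225

For each hypothesis, P(data | H) works out to: P(data | box A) = (5/6)(1/6) = 0.13889; P(data | box B) = (2/7)(5/7) = 0.20408; P(data | box C) = (4/10)(6/10) = 0.24; P(data | box D) = (4/12)(8/12) = 0.22222.
Weighting by the prior gives 3/11 · 0.13889 = 0.037879, 4/11 · 0.20408 = 0.074212, 2/11 · 0.24 = 0.043636, 2/11 · 0.22222 = 0.040404; summing to 0.19613.
By Bayes' rule, P(box C | data) = (0.043636) / (0.19613) = 0.22249.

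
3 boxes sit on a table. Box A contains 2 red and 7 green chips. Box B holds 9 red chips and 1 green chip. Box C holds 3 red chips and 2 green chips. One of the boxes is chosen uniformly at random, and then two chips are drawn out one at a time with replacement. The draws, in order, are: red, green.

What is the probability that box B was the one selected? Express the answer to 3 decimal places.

Under each hypothesis, the probability of the observed sequence is: P(data | box A) = (2/9)(7/9) = 0.17284; P(data | box B) = (9/10)(1/10) = 0.09; P(data | box C) = (3/5)(2/5) = 0.24.
Weighting by the prior gives 1/3 · 0.17284 = 0.057613, 1/3 · 0.09 = 0.03, 1/3 · 0.24 = 0.08; with total 0.16761.
Hence P(box B | data) = (0.03) / (0.16761) = 0.17898.

0.179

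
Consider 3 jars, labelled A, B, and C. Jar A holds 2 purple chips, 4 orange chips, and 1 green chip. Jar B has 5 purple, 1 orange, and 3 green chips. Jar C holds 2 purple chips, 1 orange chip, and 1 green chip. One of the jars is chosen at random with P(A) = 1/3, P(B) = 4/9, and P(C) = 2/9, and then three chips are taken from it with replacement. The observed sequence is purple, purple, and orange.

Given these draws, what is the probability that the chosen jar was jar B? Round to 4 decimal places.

0.3411

Under each hypothesis, the probability of the observed sequence is: P(data | jar A) = (2/7)(2/7)(4/7) = 0.046647; P(data | jar B) = (5/9)(5/9)(1/9) = 0.034294; P(data | jar C) = (2/4)(2/4)(1/4) = 0.0625.
Multiplying each by its prior: 1/3 · 0.046647 = 0.015549, 4/9 · 0.034294 = 0.015242, 2/9 · 0.0625 = 0.013889; summing to 0.04468.
Therefore the posterior P(jar B | data) = (0.015242) / (0.04468) = 0.34113.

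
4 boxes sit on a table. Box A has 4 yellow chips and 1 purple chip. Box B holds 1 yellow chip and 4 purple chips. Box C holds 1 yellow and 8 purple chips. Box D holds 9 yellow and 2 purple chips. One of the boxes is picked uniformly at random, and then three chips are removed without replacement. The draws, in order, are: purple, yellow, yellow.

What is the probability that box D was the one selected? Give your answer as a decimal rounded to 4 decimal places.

0.4211

Under each hypothesis, the probability of the observed sequence is: P(data | box A) = (1/5)(4/4)(3/3) = 1/5; P(data | box B) = (4/5)(1/4)(0/3) = 0; P(data | box C) = (8/9)(1/8)(0/7) = 0; P(data | box D) = (2/11)(9/10)(8/9) = 8/55.
The prior-weighted likelihoods are 1/4 · 1/5 = 1/20, 1/4 · 0 = 0, 1/4 · 0 = 0, 1/4 · 8/55 = 2/55; these sum to 19/220.
Therefore the posterior P(box D | data) = (2/55) / (19/220) = 8/19.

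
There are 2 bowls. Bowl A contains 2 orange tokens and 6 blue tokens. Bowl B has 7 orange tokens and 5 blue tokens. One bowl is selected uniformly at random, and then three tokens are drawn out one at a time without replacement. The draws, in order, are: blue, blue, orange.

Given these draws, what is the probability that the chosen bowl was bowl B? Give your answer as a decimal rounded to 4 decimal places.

The likelihood of the observed sequence under each hypothesis: P(data | bowl A) = (6/8)(5/7)(2/6) = 0.17857; P(data | bowl B) = (5/12)(4/11)(7/10) = 0.10606.
Multiplying each by its prior: 1/2 · 0.17857 = 0.089286, 1/2 · 0.10606 = 0.05303; these sum to 0.14232.
By Bayes' rule, P(bowl B | data) = (0.05303) / (0.14232) = 0.37262.

0.3726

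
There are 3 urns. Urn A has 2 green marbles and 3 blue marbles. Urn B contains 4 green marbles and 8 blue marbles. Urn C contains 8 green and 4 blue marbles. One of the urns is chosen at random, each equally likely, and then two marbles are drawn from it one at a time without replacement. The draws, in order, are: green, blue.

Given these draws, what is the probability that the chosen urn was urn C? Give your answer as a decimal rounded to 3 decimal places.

0.309

For each hypothesis, P(data | H) works out to: P(data | urn A) = (2/5)(3/4) = 3/10; P(data | urn B) = (4/12)(8/11) = 8/33; P(data | urn C) = (8/12)(4/11) = 8/33.
Weighting by the prior gives 1/3 · 3/10 = 1/10, 1/3 · 8/33 = 8/99, 1/3 · 8/33 = 8/99; these sum to 259/990.
Therefore the posterior P(urn C | data) = (8/99) / (259/990) = 80/259.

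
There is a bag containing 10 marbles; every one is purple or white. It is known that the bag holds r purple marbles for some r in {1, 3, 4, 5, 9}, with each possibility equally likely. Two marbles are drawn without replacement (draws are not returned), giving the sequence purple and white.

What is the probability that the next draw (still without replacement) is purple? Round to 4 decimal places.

Under each hypothesis, the probability of the observed sequence is: P(data | r = 1) = (1/10)(9/9) = 1/10; P(data | r = 3) = (3/10)(7/9) = 7/30; P(data | r = 4) = (4/10)(6/9) = 4/15; P(data | r = 5) = (5/10)(5/9) = 5/18; P(data | r = 9) = (9/10)(1/9) = 1/10.
The prior-weighted likelihoods are 1/5 · 1/10 = 1/50, 1/5 · 7/30 = 7/150, 1/5 · 4/15 = 4/75, 1/5 · 5/18 = 1/18, 1/5 · 1/10 = 1/50; these sum to 44/225.
Dividing through by the total gives posterior P(r = 1 | data) = 9/88, P(r = 3 | data) = 21/88, P(r = 4 | data) = 3/11, P(r = 5 | data) = 25/88, P(r = 9 | data) = 9/88.
The predictive probability is P(purple next | data) = (0)(9/88) + (1/4)(21/88) + (3/8)(3/11) + (1/2)(25/88) + (1)(9/88) = 13/32.

0.4063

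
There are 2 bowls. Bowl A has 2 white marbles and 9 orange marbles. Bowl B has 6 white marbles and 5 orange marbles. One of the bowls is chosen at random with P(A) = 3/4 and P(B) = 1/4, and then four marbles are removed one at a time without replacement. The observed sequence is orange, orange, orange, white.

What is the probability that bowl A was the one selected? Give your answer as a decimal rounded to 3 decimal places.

For each hypothesis, P(data | H) works out to: P(data | bowl A) = (9/11)(8/10)(7/9)(2/8) = 7/55; P(data | bowl B) = (5/11)(4/10)(3/9)(6/8) = 1/22.
Weighting by the prior gives 3/4 · 7/55 = 21/220, 1/4 · 1/22 = 1/88; with total 47/440.
By Bayes' rule, P(bowl A | data) = (21/220) / (47/440) = 42/47.

0.894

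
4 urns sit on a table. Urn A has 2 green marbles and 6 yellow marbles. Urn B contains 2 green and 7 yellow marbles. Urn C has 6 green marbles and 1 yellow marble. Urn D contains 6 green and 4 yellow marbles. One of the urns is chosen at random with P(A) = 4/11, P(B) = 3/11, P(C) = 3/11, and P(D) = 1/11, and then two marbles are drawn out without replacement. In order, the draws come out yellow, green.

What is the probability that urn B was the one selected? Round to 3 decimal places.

Compute the likelihood of the observed sequence for each case: P(data | urn A) = (6/8)(2/7) = 0.21429; P(data | urn B) = (7/9)(2/8) = 0.19444; P(data | urn C) = (1/7)(6/6) = 0.14286; P(data | urn D) = (4/10)(6/9) = 0.26667.
The prior-weighted likelihoods are 4/11 · 0.21429 = 0.077922, 3/11 · 0.19444 = 0.05303, 3/11 · 0.14286 = 0.038961, 1/11 · 0.26667 = 0.024242; with total 0.19416.
By Bayes' rule, P(urn B | data) = (0.05303) / (0.19416) = 0.27313.

0.273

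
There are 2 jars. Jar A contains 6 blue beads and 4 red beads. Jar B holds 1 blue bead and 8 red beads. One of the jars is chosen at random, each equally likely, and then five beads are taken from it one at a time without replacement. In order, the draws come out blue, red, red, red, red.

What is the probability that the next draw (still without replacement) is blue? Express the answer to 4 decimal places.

The likelihood of the observed sequence under each hypothesis: P(data | jar A) = (6/10)(4/9)(3/8)(2/7)(1/6) = 0.0047619; P(data | jar B) = (1/9)(8/8)(7/7)(6/6)(5/5) = 0.11111.
Multiplying each by its prior: 1/2 · 0.0047619 = 0.002381, 1/2 · 0.11111 = 0.055556; these sum to 0.057937.
The posterior is then P(jar A | data) = 0.041096, P(jar B | data) = 0.9589.
The predictive probability is P(blue next | data) = (1)(0.041096) + (0)(0.9589) = 0.041096.

0.0411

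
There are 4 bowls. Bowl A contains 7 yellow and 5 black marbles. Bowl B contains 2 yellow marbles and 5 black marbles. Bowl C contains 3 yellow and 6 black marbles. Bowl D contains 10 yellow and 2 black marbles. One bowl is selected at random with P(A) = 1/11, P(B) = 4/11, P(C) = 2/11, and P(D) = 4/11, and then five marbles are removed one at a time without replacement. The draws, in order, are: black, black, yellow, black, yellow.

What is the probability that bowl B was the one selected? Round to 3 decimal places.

0.610

Under each hypothesis, the probability of the observed sequence is: P(data | bowl A) = (5/12)(4/11)(7/10)(3/9)(6/8) = 0.026515; P(data | bowl B) = (5/7)(4/6)(2/5)(3/4)(1/3) = 0.047619; P(data | bowl C) = (6/9)(5/8)(3/7)(4/6)(2/5) = 0.047619; P(data | bowl D) = (2/12)(1/11)(10/10)(0/9) = 0.
Weighting by the prior gives 1/11 · 0.026515 = 0.0024105, 4/11 · 0.047619 = 0.017316, 2/11 · 0.047619 = 0.008658, 4/11 · 0 = 0; these sum to 0.028384.
Therefore the posterior P(bowl B | data) = (0.017316) / (0.028384) = 0.61005.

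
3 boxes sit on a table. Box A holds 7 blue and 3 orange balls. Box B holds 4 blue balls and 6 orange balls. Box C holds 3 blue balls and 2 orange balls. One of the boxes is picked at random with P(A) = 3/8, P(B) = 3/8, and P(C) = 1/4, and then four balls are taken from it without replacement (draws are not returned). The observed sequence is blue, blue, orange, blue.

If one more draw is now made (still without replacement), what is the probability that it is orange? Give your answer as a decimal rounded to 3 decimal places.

0.600

Compute the likelihood of the observed sequence for each case: P(data | box A) = (7/10)(6/9)(3/8)(5/7) = 1/8; P(data | box B) = (4/10)(3/9)(6/8)(2/7) = 1/35; P(data | box C) = (3/5)(2/4)(2/3)(1/2) = 1/10.
Weighting by the prior gives 3/8 · 1/8 = 3/64, 3/8 · 1/35 = 3/280, 1/4 · 1/10 = 1/40; summing to 37/448.
Normalising, the posterior is P(box A | data) = 21/37, P(box B | data) = 24/185, P(box C | data) = 56/185.
So P(orange next | data) = Σ P(orange next | H) P(H | data) = (1/3)(21/37) + (5/6)(24/185) + (1)(56/185) = 3/5.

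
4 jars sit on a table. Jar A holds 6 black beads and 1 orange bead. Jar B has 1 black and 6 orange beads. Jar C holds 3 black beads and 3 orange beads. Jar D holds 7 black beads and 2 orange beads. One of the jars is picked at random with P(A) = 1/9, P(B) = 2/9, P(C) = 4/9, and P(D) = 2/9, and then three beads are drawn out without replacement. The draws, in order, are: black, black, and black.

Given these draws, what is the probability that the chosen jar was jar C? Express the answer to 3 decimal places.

0.125

The likelihood of the observed sequence under each hypothesis: P(data | jar A) = (6/7)(5/6)(4/5) = 0.57143; P(data | jar B) = (1/7)(0/6) = 0; P(data | jar C) = (3/6)(2/5)(1/4) = 0.05; P(data | jar D) = (7/9)(6/8)(5/7) = 0.41667.
Multiplying each by its prior: 1/9 · 0.57143 = 0.063492, 2/9 · 0 = 0, 4/9 · 0.05 = 0.022222, 2/9 · 0.41667 = 0.092593; these sum to 0.17831.
Therefore the posterior P(jar C | data) = (0.022222) / (0.17831) = 0.12463.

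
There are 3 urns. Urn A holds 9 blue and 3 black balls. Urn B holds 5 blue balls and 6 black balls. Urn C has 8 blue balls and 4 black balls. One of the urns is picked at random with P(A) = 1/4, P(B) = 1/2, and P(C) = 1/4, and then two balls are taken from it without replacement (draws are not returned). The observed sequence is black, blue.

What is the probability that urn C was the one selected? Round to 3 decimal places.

0.244

Under each hypothesis, the probability of the observed sequence is: P(data | urn A) = (3/12)(9/11) = 9/44; P(data | urn B) = (6/11)(5/10) = 3/11; P(data | urn C) = (4/12)(8/11) = 8/33.
Multiplying each by its prior: 1/4 · 9/44 = 9/176, 1/2 · 3/11 = 3/22, 1/4 · 8/33 = 2/33; these sum to 131/528.
Therefore the posterior P(urn C | data) = (2/33) / (131/528) = 32/131.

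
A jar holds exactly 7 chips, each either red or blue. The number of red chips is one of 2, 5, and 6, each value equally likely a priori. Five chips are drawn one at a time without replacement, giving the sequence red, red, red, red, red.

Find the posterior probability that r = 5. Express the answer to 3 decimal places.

0.143

For each hypothesis, P(data | H) works out to: P(data | r = 2) = (2/7)(1/6)(0/5) = 0; P(data | r = 5) = (5/7)(4/6)(3/5)(2/4)(1/3) = 1/21; P(data | r = 6) = (6/7)(5/6)(4/5)(3/4)(2/3) = 2/7.
Multiplying each by its prior: 1/3 · 0 = 0, 1/3 · 1/21 = 1/63, 1/3 · 2/7 = 2/21; these sum to 1/9.
Hence P(r = 5 | data) = (1/63) / (1/9) = 1/7.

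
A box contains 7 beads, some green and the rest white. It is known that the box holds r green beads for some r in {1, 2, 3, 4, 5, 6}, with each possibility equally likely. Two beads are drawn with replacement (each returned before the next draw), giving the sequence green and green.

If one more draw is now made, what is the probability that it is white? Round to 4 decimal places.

For each hypothesis, P(data | H) works out to: P(data | r = 1) = (1/7)(1/7) = 1/49; P(data | r = 2) = (2/7)(2/7) = 4/49; P(data | r = 3) = (3/7)(3/7) = 9/49; P(data | r = 4) = (4/7)(4/7) = 16/49; P(data | r = 5) = (5/7)(5/7) = 25/49; P(data | r = 6) = (6/7)(6/7) = 36/49.
Multiplying each by its prior: 1/6 · 1/49 = 1/294, 1/6 · 4/49 = 2/147, 1/6 · 9/49 = 3/98, 1/6 · 16/49 = 8/147, 1/6 · 25/49 = 25/294, 1/6 · 36/49 = 6/49; these sum to 13/42.
The posterior is then P(r = 1 | data) = 1/91, P(r = 2 | data) = 4/91, P(r = 3 | data) = 9/91, P(r = 4 | data) = 16/91, P(r = 5 | data) = 25/91, P(r = 6 | data) = 36/91.
The predictive probability is P(white next | data) = (6/7)(1/91) + (5/7)(4/91) + (4/7)(9/91) + (3/7)(16/91) + (2/7)(25/91) + (1/7)(36/91) = 4/13.

0.3077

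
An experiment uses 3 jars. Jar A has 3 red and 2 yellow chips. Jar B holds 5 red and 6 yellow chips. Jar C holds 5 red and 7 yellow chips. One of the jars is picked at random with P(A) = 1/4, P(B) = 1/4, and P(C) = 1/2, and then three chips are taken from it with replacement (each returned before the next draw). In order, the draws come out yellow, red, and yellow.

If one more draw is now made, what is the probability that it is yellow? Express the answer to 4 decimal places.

Compute the likelihood of the observed sequence for each case: P(data | jar A) = (2/5)(3/5)(2/5) = 0.096; P(data | jar B) = (6/11)(5/11)(6/11) = 0.13524; P(data | jar C) = (7/12)(5/12)(7/12) = 0.14178.
Weighting by the prior gives 1/4 · 0.096 = 0.024, 1/4 · 0.13524 = 0.033809, 1/2 · 0.14178 = 0.070891; these sum to 0.1287.
Dividing through by the total gives posterior P(jar A | data) = 0.18648, P(jar B | data) = 0.2627, P(jar C | data) = 0.55082.
The predictive probability is P(yellow next | data) = (2/5)(0.18648) + (6/11)(0.2627) + (7/12)(0.55082) = 0.53919.

0.5392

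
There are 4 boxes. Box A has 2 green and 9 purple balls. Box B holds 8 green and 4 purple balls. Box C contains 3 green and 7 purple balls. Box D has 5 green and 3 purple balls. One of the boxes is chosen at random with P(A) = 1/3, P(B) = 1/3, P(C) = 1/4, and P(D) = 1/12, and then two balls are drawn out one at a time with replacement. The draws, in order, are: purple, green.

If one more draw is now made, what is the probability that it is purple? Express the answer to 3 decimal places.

Under each hypothesis, the probability of the observed sequence is: P(data | box A) = (9/11)(2/11) = 0.14876; P(data | box B) = (4/12)(8/12) = 0.22222; P(data | box C) = (7/10)(3/10) = 0.21; P(data | box D) = (3/8)(5/8) = 0.23438.
The prior-weighted likelihoods are 1/3 · 0.14876 = 0.049587, 1/3 · 0.22222 = 0.074074, 1/4 · 0.21 = 0.0525, 1/12 · 0.23438 = 0.019531; with total 0.19569.
The posterior is then P(box A | data) = 0.25339, P(box B | data) = 0.37852, P(box C | data) = 0.26828, P(box D | data) = 0.099806.
The predictive probability is P(purple next | data) = (9/11)(0.25339) + (1/3)(0.37852) + (7/10)(0.26828) + (3/8)(0.099806) = 0.55872.

0.559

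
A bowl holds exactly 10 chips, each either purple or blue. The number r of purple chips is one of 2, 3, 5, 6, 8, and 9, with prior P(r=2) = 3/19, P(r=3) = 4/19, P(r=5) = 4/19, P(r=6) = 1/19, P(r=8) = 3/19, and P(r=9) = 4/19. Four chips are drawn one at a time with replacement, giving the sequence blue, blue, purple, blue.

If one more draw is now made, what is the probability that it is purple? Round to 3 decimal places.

For each hypothesis, P(data | H) works out to: P(data | r = 2) = (8/10)(8/10)(2/10)(8/10) = 0.1024; P(data | r = 3) = (7/10)(7/10)(3/10)(7/10) = 0.1029; P(data | r = 5) = (5/10)(5/10)(5/10)(5/10) = 0.0625; P(data | r = 6) = (4/10)(4/10)(6/10)(4/10) = 0.0384; P(data | r = 8) = (2/10)(2/10)(8/10)(2/10) = 0.0064; P(data | r = 9) = (1/10)(1/10)(9/10)(1/10) = 0.0009.
The prior-weighted likelihoods are 3/19 · 0.1024 = 0.016168, 4/19 · 0.1029 = 0.021663, 4/19 · 0.0625 = 0.013158, 1/19 · 0.0384 = 0.0020211, 3/19 · 0.0064 = 0.0010105, 4/19 · 0.0009 = 0.00018947; these sum to 0.054211.
Normalising, the posterior is P(r = 2 | data) = 0.29825, P(r = 3 | data) = 0.39961, P(r = 5 | data) = 0.24272, P(r = 6 | data) = 0.037282, P(r = 8 | data) = 0.018641, P(r = 9 | data) = 0.0034951.
Averaging over the posterior, P(purple next | data) = (1/5)(0.29825) + (3/10)(0.39961) + (1/2)(0.24272) + (3/5)(0.037282) + (4/5)(0.018641) + (9/10)(0.0034951) = 0.34132.

0.341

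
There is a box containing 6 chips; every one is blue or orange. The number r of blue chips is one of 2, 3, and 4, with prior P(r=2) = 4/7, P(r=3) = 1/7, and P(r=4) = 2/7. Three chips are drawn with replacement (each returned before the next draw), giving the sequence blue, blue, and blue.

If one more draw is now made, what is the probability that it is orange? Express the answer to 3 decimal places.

Compute the likelihood of the observed sequence for each case: P(data | r = 2) = (2/6)(2/6)(2/6) = 0.037037; P(data | r = 3) = (3/6)(3/6)(3/6) = 0.125; P(data | r = 4) = (4/6)(4/6)(4/6) = 0.2963.
The prior-weighted likelihoods are 4/7 · 0.037037 = 0.021164, 1/7 · 0.125 = 0.017857, 2/7 · 0.2963 = 0.084656; with total 0.12368.
Dividing through by the total gives posterior P(r = 2 | data) = 0.17112, P(r = 3 | data) = 0.14439, P(r = 4 | data) = 0.68449.
So P(orange next | data) = Σ P(orange next | H) P(H | data) = (2/3)(0.17112) + (1/2)(0.14439) + (1/3)(0.68449) = 0.41444.

0.414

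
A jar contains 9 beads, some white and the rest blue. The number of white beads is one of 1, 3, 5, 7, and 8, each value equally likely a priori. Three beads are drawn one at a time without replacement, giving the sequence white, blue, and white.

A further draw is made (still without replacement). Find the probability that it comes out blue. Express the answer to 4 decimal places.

The likelihood of the observed sequence under each hypothesis: P(data | r = 1) = (1/9)(8/8)(0/7) = 0; P(data | r = 3) = (3/9)(6/8)(2/7) = 1/14; P(data | r = 5) = (5/9)(4/8)(4/7) = 10/63; P(data | r = 7) = (7/9)(2/8)(6/7) = 1/6; P(data | r = 8) = (8/9)(1/8)(7/7) = 1/9.
The prior-weighted likelihoods are 1/5 · 0 = 0, 1/5 · 1/14 = 1/70, 1/5 · 10/63 = 2/63, 1/5 · 1/6 = 1/30, 1/5 · 1/9 = 1/45; these sum to 32/315.
The posterior is then P(r = 1 | data) = 0, P(r = 3 | data) = 9/64, P(r = 5 | data) = 5/16, P(r = 7 | data) = 21/64, P(r = 8 | data) = 7/32.
The predictive probability is P(blue next | data) = (5/6)(9/64) + (1/2)(5/16) + (1/6)(21/64) + (0)(7/32) = 21/64.

0.3281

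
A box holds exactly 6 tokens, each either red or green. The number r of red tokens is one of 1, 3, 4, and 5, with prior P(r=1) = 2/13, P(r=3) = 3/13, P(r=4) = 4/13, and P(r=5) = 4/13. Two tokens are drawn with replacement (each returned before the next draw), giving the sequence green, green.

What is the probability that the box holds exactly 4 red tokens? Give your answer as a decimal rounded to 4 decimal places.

The likelihood of the observed sequence under each hypothesis: P(data | r = 1) = (5/6)(5/6) = 25/36; P(data | r = 3) = (3/6)(3/6) = 1/4; P(data | r = 4) = (2/6)(2/6) = 1/9; P(data | r = 5) = (1/6)(1/6) = 1/36.
Multiplying each by its prior: 2/13 · 25/36 = 25/234, 3/13 · 1/4 = 3/52, 4/13 · 1/9 = 4/117, 4/13 · 1/36 = 1/117; with total 97/468.
Therefore the posterior P(r = 4 | data) = (4/117) / (97/468) = 16/97.

0.1649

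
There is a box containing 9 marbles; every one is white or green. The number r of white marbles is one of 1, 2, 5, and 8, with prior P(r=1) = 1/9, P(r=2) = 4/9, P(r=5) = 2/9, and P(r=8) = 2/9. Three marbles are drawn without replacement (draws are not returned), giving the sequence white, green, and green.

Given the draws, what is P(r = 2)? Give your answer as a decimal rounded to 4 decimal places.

The likelihood of the observed sequence under each hypothesis: P(data | r = 1) = (1/9)(8/8)(7/7) = 1/9; P(data | r = 2) = (2/9)(7/8)(6/7) = 1/6; P(data | r = 5) = (5/9)(4/8)(3/7) = 5/42; P(data | r = 8) = (8/9)(1/8)(0/7) = 0.
The prior-weighted likelihoods are 1/9 · 1/9 = 1/81, 4/9 · 1/6 = 2/27, 2/9 · 5/42 = 5/189, 2/9 · 0 = 0; these sum to 64/567.
By Bayes' rule, P(r = 2 | data) = (2/27) / (64/567) = 21/32.

0.6563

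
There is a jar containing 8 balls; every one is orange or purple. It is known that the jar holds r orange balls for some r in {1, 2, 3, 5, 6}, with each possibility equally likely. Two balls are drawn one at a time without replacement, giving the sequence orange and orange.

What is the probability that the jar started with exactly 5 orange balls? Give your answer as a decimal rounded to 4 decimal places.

The likelihood of the observed sequence under each hypothesis: P(data | r = 1) = (1/8)(0/7) = 0; P(data | r = 2) = (2/8)(1/7) = 1/28; P(data | r = 3) = (3/8)(2/7) = 3/28; P(data | r = 5) = (5/8)(4/7) = 5/14; P(data | r = 6) = (6/8)(5/7) = 15/28.
Weighting by the prior gives 1/5 · 0 = 0, 1/5 · 1/28 = 1/140, 1/5 · 3/28 = 3/140, 1/5 · 5/14 = 1/14, 1/5 · 15/28 = 3/28; these sum to 29/140.
By Bayes' rule, P(r = 5 | data) = (1/14) / (29/140) = 10/29.

0.3448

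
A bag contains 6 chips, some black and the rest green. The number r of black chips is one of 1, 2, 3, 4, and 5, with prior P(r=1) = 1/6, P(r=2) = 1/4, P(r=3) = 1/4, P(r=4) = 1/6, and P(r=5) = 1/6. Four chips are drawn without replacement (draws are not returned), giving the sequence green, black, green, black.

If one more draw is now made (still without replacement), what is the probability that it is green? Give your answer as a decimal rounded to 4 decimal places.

For each hypothesis, P(data | H) works out to: P(data | r = 1) = (5/6)(1/5)(4/4)(0/3) = 0; P(data | r = 2) = (4/6)(2/5)(3/4)(1/3) = 1/15; P(data | r = 3) = (3/6)(3/5)(2/4)(2/3) = 1/10; P(data | r = 4) = (2/6)(4/5)(1/4)(3/3) = 1/15; P(data | r = 5) = (1/6)(5/5)(0/4) = 0.
Weighting by the prior gives 1/6 · 0 = 0, 1/4 · 1/15 = 1/60, 1/4 · 1/10 = 1/40, 1/6 · 1/15 = 1/90, 1/6 · 0 = 0; these sum to 19/360.
Dividing through by the total gives posterior P(r = 1 | data) = 0, P(r = 2 | data) = 6/19, P(r = 3 | data) = 9/19, P(r = 4 | data) = 4/19, P(r = 5 | data) = 0.
The predictive probability is P(green next | data) = (1)(6/19) + (1/2)(9/19) + (0)(4/19) = 21/38.

0.5526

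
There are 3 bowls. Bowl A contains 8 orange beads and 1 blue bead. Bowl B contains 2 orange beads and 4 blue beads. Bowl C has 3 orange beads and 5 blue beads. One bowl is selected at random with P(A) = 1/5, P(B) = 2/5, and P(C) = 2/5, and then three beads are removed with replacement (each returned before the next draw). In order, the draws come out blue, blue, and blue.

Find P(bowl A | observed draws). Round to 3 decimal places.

The likelihood of the observed sequence under each hypothesis: P(data | bowl A) = (1/9)(1/9)(1/9) = 0.0013717; P(data | bowl B) = (4/6)(4/6)(4/6) = 0.2963; P(data | bowl C) = (5/8)(5/8)(5/8) = 0.24414.
The prior-weighted likelihoods are 1/5 · 0.0013717 = 0.00027435, 2/5 · 0.2963 = 0.11852, 2/5 · 0.24414 = 0.097656; with total 0.21645.
By Bayes' rule, P(bowl A | data) = (0.00027435) / (0.21645) = 0.0012675.

0.001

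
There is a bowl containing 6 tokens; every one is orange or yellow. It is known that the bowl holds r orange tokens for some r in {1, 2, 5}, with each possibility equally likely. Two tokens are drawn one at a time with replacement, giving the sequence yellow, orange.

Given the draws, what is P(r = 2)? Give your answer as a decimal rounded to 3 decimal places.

The likelihood of the observed sequence under each hypothesis: P(data | r = 1) = (5/6)(1/6) = 5/36; P(data | r = 2) = (4/6)(2/6) = 2/9; P(data | r = 5) = (1/6)(5/6) = 5/36.
Multiplying each by its prior: 1/3 · 5/36 = 5/108, 1/3 · 2/9 = 2/27, 1/3 · 5/36 = 5/108; with total 1/6.
By Bayes' rule, P(r = 2 | data) = (2/27) / (1/6) = 4/9.

0.444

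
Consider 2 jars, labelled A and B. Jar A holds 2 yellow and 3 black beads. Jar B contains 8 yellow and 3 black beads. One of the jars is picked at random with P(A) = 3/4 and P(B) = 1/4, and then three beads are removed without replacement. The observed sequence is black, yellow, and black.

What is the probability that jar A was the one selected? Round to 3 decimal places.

Under each hypothesis, the probability of the observed sequence is: P(data | jar A) = (3/5)(2/4)(2/3) = 1/5; P(data | jar B) = (3/11)(8/10)(2/9) = 8/165.
The prior-weighted likelihoods are 3/4 · 1/5 = 3/20, 1/4 · 8/165 = 2/165; these sum to 107/660.
So P(jar A | data) = (3/20) / (107/660) = 99/107.

0.925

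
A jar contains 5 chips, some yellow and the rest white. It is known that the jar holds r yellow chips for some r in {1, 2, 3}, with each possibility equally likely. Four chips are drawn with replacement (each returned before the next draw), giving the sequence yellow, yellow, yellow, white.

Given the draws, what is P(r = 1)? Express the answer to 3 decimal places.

The likelihood of the observed sequence under each hypothesis: P(data | r = 1) = (1/5)(1/5)(1/5)(4/5) = 0.0064; P(data | r = 2) = (2/5)(2/5)(2/5)(3/5) = 0.0384; P(data | r = 3) = (3/5)(3/5)(3/5)(2/5) = 0.0864.
The prior-weighted likelihoods are 1/3 · 0.0064 = 0.0021333, 1/3 · 0.0384 = 0.0128, 1/3 · 0.0864 = 0.0288; summing to 0.043733.
So P(r = 1 | data) = (0.0021333) / (0.043733) = 0.04878.

0.049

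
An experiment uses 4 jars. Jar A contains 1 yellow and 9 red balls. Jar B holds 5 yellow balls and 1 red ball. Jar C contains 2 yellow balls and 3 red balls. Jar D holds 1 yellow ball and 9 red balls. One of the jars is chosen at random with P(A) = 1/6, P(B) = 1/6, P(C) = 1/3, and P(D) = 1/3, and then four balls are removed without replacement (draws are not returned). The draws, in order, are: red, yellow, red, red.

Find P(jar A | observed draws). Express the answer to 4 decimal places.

For each hypothesis, P(data | H) works out to: P(data | jar A) = (9/10)(1/9)(8/8)(7/7) = 1/10; P(data | jar B) = (1/6)(5/5)(0/4) = 0; P(data | jar C) = (3/5)(2/4)(2/3)(1/2) = 1/10; P(data | jar D) = (9/10)(1/9)(8/8)(7/7) = 1/10.
Weighting by the prior gives 1/6 · 1/10 = 1/60, 1/6 · 0 = 0, 1/3 · 1/10 = 1/30, 1/3 · 1/10 = 1/30; with total 1/12.
Hence P(jar A | data) = (1/60) / (1/12) = 1/5.

0.2000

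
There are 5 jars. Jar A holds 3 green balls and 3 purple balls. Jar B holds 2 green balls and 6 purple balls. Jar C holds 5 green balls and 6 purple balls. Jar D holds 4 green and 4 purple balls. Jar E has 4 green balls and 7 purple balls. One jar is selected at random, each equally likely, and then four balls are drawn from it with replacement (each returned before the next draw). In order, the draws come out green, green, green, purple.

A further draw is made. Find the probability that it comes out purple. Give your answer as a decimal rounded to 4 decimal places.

0.5432

The likelihood of the observed sequence under each hypothesis: P(data | jar A) = (3/6)(3/6)(3/6)(3/6) = 0.0625; P(data | jar B) = (2/8)(2/8)(2/8)(6/8) = 0.011719; P(data | jar C) = (5/11)(5/11)(5/11)(6/11) = 0.051226; P(data | jar D) = (4/8)(4/8)(4/8)(4/8) = 0.0625; P(data | jar E) = (4/11)(4/11)(4/11)(7/11) = 0.030599.
Multiplying each by its prior: 1/5 · 0.0625 = 0.0125, 1/5 · 0.011719 = 0.0023437, 1/5 · 0.051226 = 0.010245, 1/5 · 0.0625 = 0.0125, 1/5 · 0.030599 = 0.0061198; with total 0.043709.
Dividing through by the total gives posterior P(jar A | data) = 0.28598, P(jar B | data) = 0.053622, P(jar C | data) = 0.2344, P(jar D | data) = 0.28598, P(jar E | data) = 0.14001.
So P(purple next | data) = Σ P(purple next | H) P(H | data) = (1/2)(0.28598) + (3/4)(0.053622) + (6/11)(0.2344) + (1/2)(0.28598) + (7/11)(0.14001) = 0.54315.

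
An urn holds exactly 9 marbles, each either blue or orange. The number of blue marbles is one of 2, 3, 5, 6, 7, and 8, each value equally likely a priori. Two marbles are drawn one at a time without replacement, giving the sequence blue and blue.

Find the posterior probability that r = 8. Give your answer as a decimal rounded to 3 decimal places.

0.359

Under each hypothesis, the probability of the observed sequence is: P(data | r = 2) = (2/9)(1/8) = 1/36; P(data | r = 3) = (3/9)(2/8) = 1/12; P(data | r = 5) = (5/9)(4/8) = 5/18; P(data | r = 6) = (6/9)(5/8) = 5/12; P(data | r = 7) = (7/9)(6/8) = 7/12; P(data | r = 8) = (8/9)(7/8) = 7/9.
Weighting by the prior gives 1/6 · 1/36 = 1/216, 1/6 · 1/12 = 1/72, 1/6 · 5/18 = 5/108, 1/6 · 5/12 = 5/72, 1/6 · 7/12 = 7/72, 1/6 · 7/9 = 7/54; these sum to 13/36.
By Bayes' rule, P(r = 8 | data) = (7/54) / (13/36) = 14/39.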